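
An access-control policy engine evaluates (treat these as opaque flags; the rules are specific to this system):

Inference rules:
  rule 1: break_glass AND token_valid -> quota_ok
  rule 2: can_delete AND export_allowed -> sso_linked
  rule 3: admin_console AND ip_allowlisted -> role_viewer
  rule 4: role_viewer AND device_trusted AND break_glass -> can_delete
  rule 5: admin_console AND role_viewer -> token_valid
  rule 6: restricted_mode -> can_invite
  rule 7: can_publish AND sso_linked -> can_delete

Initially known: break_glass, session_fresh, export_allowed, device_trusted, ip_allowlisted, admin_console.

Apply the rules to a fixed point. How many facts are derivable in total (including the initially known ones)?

11

Round 1: rule 3 [admin_console AND ip_allowlisted -> role_viewer]. Adds role_viewer.
Round 2: rule 4 [role_viewer AND device_trusted AND break_glass -> can_delete]; rule 5 [admin_console AND role_viewer -> token_valid]. Adds can_delete, token_valid.
Round 3: rule 1 [break_glass AND token_valid -> quota_ok]; rule 2 [can_delete AND export_allowed -> sso_linked]. Adds quota_ok, sso_linked.
Closure: {admin_console, break_glass, can_delete, device_trusted, export_allowed, ip_allowlisted, quota_ok, role_viewer, session_fresh, sso_linked, token_valid} — 11 facts.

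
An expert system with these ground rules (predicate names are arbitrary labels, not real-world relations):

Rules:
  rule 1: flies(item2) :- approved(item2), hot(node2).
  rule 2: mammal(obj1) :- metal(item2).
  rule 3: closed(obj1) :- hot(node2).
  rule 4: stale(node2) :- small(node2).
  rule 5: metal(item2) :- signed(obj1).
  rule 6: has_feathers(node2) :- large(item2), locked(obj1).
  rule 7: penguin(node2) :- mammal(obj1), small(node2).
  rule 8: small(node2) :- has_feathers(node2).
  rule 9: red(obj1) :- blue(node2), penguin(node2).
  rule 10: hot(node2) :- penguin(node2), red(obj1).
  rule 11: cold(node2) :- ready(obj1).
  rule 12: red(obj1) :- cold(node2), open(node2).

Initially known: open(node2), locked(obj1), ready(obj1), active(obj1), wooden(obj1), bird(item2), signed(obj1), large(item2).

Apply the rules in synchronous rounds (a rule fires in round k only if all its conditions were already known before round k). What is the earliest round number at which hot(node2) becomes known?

4

Round 1: rule 5 [metal(item2) :- signed(obj1).]; rule 6 [has_feathers(node2) :- large(item2), locked(obj1).]; rule 11 [cold(node2) :- ready(obj1).]. New: metal(item2), has_feathers(node2), cold(node2).
Round 2: rule 2 [mammal(obj1) :- metal(item2).]; rule 8 [small(node2) :- has_feathers(node2).]; rule 12 [red(obj1) :- cold(node2), open(node2).]. New: mammal(obj1), small(node2), red(obj1).
Round 3: rule 4 [stale(node2) :- small(node2).]; rule 7 [penguin(node2) :- mammal(obj1), small(node2).]. New: stale(node2), penguin(node2).
Round 4: rule 10 [hot(node2) :- penguin(node2), red(obj1).]. New: hot(node2).
hot(node2) first appears in round 4.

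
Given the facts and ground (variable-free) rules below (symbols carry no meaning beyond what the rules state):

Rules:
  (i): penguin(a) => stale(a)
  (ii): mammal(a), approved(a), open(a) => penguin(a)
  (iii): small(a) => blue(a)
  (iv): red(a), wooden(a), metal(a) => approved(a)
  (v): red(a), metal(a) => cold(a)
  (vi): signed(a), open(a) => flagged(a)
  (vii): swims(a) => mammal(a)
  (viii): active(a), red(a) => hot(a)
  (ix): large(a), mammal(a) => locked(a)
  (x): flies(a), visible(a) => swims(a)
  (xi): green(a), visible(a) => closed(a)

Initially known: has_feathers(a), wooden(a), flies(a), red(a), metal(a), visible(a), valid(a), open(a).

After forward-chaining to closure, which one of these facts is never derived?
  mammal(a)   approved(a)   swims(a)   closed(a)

[1] (iv) [red(a), wooden(a), metal(a) => approved(a)]; (v) [red(a), metal(a) => cold(a)]; (x) [flies(a), visible(a) => swims(a)]. ⇒ new: approved(a), cold(a), swims(a).
[2] (vii) [swims(a) => mammal(a)]. ⇒ new: mammal(a).
[3] (ii) [mammal(a), approved(a), open(a) => penguin(a)]. ⇒ new: penguin(a).
[4] (i) [penguin(a) => stale(a)]. ⇒ new: stale(a).
Derived: approved(a) (round 1), swims(a) (round 1), mammal(a) (round 2). closed(a) never appears in any round.

closed(a)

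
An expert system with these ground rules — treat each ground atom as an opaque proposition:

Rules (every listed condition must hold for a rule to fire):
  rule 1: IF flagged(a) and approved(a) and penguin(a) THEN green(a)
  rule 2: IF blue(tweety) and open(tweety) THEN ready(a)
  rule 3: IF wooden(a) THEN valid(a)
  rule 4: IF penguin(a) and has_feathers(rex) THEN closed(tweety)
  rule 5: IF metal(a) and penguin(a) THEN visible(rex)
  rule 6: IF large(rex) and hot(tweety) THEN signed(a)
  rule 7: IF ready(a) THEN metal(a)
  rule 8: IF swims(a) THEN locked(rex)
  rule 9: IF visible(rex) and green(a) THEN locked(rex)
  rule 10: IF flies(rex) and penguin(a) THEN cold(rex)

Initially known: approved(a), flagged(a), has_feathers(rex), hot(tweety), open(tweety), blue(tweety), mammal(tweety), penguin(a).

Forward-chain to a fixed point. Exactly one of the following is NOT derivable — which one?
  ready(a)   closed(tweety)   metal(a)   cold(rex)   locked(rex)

cold(rex)

Round 1 — rule 1, rule 2, rule 4, derive green(a), ready(a), closed(tweety).
Round 2 — rule 7, derive metal(a).
Round 3 — rule 5, derive visible(rex).
Round 4 — rule 9, derive locked(rex).
Derived: locked(rex) (round 4), ready(a) (round 1), closed(tweety) (round 1), metal(a) (round 2). cold(rex) never appears in any round.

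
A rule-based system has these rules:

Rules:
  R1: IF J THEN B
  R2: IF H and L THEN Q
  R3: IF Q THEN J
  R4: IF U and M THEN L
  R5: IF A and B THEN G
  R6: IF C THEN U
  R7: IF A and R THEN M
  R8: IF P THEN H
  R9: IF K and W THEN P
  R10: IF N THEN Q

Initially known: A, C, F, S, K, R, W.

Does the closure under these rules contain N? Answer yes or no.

no

Round 1 — R6, R7, R9, derive U, M, P.
Round 2 — R4, R8, derive L, H.
Round 3 — R2, derive Q.
Round 4 — R3, derive J.
Round 5 — R1, derive B.
Round 6 — R5, derive G.
Fixed point reached. No rule has N as a consequent, and it is not given.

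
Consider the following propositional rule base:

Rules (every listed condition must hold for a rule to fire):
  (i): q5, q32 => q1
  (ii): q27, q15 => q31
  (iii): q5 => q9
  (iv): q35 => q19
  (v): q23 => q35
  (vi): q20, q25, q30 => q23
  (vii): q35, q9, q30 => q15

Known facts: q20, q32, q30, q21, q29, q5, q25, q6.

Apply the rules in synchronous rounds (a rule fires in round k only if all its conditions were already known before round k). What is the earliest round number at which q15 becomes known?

3

[1] (i) [q5, q32 => q1]; (iii) [q5 => q9]; (vi) [q20, q25, q30 => q23]. ⇒ new: q1, q9, q23.
[2] (v) [q23 => q35]. ⇒ new: q35.
[3] (iv) [q35 => q19]; (vii) [q35, q9, q30 => q15]. ⇒ new: q19, q15.
q15 first appears in round 3.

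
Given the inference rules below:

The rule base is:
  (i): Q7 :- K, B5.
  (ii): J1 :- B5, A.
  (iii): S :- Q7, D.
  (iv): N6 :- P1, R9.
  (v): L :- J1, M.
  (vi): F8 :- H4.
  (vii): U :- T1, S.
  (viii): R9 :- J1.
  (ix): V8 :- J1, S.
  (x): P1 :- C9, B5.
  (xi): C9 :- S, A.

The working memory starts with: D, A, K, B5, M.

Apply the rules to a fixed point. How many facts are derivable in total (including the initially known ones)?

14

[1] (i) [Q7 :- K, B5.]; (ii) [J1 :- B5, A.]. ⇒ new: Q7, J1.
[2] (iii) [S :- Q7, D.]; (v) [L :- J1, M.]; (viii) [R9 :- J1.]. ⇒ new: S, L, R9.
[3] (ix) [V8 :- J1, S.]; (xi) [C9 :- S, A.]. ⇒ new: V8, C9.
[4] (x) [P1 :- C9, B5.]. ⇒ new: P1.
[5] (iv) [N6 :- P1, R9.]. ⇒ new: N6.
Closure: {A, B5, C9, D, J1, K, L, M, N6, P1, Q7, R9, S, V8} — 14 facts.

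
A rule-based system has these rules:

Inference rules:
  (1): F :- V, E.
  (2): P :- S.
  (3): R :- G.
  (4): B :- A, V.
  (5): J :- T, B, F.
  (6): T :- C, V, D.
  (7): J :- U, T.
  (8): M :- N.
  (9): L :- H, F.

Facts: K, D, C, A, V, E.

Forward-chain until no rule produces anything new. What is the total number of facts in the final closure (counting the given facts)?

10

Round 1 — (1), (4), (6), derive F, B, T.
Round 2 — (5), derive J.
Closure: {A, B, C, D, E, F, J, K, T, V} — 10 facts.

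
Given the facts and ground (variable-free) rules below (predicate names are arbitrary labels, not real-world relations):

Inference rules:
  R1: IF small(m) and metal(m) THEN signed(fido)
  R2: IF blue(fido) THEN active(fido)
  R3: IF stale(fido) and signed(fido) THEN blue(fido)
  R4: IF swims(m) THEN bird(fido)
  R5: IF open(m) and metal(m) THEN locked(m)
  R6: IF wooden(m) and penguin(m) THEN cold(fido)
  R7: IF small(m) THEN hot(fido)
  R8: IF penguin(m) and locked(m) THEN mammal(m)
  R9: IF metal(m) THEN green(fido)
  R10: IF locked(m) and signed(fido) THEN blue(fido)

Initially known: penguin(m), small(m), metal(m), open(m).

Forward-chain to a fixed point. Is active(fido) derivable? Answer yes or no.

yes

[1] R1 [IF small(m) and metal(m) THEN signed(fido)]; R5 [IF open(m) and metal(m) THEN locked(m)]; R7 [IF small(m) THEN hot(fido)]; R9 [IF metal(m) THEN green(fido)]. ⇒ new: signed(fido), locked(m), hot(fido), green(fido).
[2] R8 [IF penguin(m) and locked(m) THEN mammal(m)]; R10 [IF locked(m) and signed(fido) THEN blue(fido)]. ⇒ new: mammal(m), blue(fido).
[3] R2 [IF blue(fido) THEN active(fido)]. ⇒ new: active(fido).
active(fido) appears in round 3, so it is derivable.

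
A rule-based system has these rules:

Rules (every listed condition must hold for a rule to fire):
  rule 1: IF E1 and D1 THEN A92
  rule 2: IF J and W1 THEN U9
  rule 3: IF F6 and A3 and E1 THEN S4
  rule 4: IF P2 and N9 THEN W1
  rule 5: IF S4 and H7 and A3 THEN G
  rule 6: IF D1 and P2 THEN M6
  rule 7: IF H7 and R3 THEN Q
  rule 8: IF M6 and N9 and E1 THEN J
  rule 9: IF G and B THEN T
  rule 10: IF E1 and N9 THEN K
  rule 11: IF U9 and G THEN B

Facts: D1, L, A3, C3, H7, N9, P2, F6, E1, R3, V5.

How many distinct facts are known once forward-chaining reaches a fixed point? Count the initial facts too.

Round 1: rule 1 [IF E1 and D1 THEN A92]; rule 3 [IF F6 and A3 and E1 THEN S4]; rule 4 [IF P2 and N9 THEN W1]; rule 6 [IF D1 and P2 THEN M6]; rule 7 [IF H7 and R3 THEN Q]; rule 10 [IF E1 and N9 THEN K]. New: A92, S4, W1, M6, Q, K.
Round 2: rule 5 [IF S4 and H7 and A3 THEN G]; rule 8 [IF M6 and N9 and E1 THEN J]. New: G, J.
Round 3: rule 2 [IF J and W1 THEN U9]. New: U9.
Round 4: rule 11 [IF U9 and G THEN B]. New: B.
Round 5: rule 9 [IF G and B THEN T]. New: T.
Closure: {A3, A92, B, C3, D1, E1, F6, G, H7, J, K, L, M6, N9, P2, Q, R3, S4, T, U9, V5, W1} — 22 facts.

22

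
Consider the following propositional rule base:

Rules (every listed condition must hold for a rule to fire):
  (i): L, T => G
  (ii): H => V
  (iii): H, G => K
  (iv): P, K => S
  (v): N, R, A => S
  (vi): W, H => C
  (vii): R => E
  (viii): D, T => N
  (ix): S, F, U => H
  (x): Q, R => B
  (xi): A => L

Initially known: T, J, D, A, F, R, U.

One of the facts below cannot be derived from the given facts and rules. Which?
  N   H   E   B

Round 1: (vii) [R => E]; (viii) [D, T => N]; (xi) [A => L]. New: E, N, L.
Round 2: (i) [L, T => G]; (v) [N, R, A => S]. New: G, S.
Round 3: (ix) [S, F, U => H]. New: H.
Round 4: (ii) [H => V]; (iii) [H, G => K]. New: V, K.
Derived: N (round 1), H (round 3), E (round 1). B never appears in any round.

B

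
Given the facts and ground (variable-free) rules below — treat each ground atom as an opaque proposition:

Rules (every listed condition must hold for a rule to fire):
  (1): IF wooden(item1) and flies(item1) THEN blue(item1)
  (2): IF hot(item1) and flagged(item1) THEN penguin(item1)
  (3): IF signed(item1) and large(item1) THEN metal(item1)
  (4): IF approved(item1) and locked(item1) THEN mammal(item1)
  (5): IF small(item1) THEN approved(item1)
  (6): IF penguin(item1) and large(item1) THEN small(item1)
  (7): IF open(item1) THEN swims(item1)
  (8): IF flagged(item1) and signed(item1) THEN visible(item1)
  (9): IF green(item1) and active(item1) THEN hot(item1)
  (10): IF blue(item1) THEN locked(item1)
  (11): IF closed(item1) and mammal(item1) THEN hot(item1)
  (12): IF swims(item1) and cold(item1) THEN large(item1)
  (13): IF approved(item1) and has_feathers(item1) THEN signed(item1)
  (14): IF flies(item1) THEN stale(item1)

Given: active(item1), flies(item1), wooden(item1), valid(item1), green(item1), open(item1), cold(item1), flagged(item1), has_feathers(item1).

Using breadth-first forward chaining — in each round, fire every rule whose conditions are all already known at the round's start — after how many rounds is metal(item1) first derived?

6

Round 1: (1) [IF wooden(item1) and flies(item1) THEN blue(item1)]; (7) [IF open(item1) THEN swims(item1)]; (9) [IF green(item1) and active(item1) THEN hot(item1)]; (14) [IF flies(item1) THEN stale(item1)]. Adds blue(item1), swims(item1), hot(item1), stale(item1).
Round 2: (2) [IF hot(item1) and flagged(item1) THEN penguin(item1)]; (10) [IF blue(item1) THEN locked(item1)]; (12) [IF swims(item1) and cold(item1) THEN large(item1)]. Adds penguin(item1), locked(item1), large(item1).
Round 3: (6) [IF penguin(item1) and large(item1) THEN small(item1)]. Adds small(item1).
Round 4: (5) [IF small(item1) THEN approved(item1)]. Adds approved(item1).
Round 5: (4) [IF approved(item1) and locked(item1) THEN mammal(item1)]; (13) [IF approved(item1) and has_feathers(item1) THEN signed(item1)]. Adds mammal(item1), signed(item1).
Round 6: (3) [IF signed(item1) and large(item1) THEN metal(item1)]; (8) [IF flagged(item1) and signed(item1) THEN visible(item1)]. Adds metal(item1), visible(item1).
metal(item1) first appears in round 6.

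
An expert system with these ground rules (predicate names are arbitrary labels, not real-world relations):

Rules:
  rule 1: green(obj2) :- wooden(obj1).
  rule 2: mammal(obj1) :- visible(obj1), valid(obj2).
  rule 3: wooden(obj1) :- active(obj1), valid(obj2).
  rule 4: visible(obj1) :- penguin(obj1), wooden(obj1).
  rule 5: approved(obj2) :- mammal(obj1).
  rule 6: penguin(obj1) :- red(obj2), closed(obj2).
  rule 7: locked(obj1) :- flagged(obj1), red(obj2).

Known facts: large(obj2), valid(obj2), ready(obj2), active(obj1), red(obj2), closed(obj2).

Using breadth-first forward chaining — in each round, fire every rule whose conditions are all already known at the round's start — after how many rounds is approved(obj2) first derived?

4

Round 1 fires rule 3, rule 6, giving wooden(obj1), penguin(obj1).
Round 2 fires rule 1, rule 4, giving green(obj2), visible(obj1).
Round 3 fires rule 2, giving mammal(obj1).
Round 4 fires rule 5, giving approved(obj2).
approved(obj2) first appears in round 4.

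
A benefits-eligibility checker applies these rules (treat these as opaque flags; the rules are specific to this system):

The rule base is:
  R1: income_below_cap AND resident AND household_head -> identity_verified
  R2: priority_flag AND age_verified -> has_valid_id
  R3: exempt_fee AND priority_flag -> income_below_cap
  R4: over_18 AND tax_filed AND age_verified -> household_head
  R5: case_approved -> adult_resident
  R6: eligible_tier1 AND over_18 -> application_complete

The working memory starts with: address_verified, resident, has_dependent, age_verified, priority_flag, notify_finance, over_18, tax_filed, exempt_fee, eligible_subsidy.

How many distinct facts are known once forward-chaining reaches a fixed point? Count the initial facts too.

[1] R2 [priority_flag AND age_verified -> has_valid_id]; R3 [exempt_fee AND priority_flag -> income_below_cap]; R4 [over_18 AND tax_filed AND age_verified -> household_head]. ⇒ new: has_valid_id, income_below_cap, household_head.
[2] R1 [income_below_cap AND resident AND household_head -> identity_verified]. ⇒ new: identity_verified.
Closure: {address_verified, age_verified, eligible_subsidy, exempt_fee, has_dependent, has_valid_id, household_head, identity_verified, income_below_cap, notify_finance, over_18, priority_flag, resident, tax_filed} — 14 facts.

14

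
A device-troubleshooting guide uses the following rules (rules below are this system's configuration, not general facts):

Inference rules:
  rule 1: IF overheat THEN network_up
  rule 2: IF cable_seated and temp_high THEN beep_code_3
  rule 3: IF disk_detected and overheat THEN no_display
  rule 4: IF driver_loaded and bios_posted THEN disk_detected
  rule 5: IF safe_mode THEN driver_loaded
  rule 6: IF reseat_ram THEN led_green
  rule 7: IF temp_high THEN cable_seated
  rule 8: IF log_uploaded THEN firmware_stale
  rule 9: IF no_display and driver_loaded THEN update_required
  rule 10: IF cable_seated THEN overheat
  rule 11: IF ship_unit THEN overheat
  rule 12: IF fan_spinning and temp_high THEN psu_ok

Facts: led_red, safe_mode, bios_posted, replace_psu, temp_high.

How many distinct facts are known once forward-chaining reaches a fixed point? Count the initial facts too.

Round 1 fires rule 5, rule 7, giving driver_loaded, cable_seated.
Round 2 fires rule 2, rule 4, rule 10, giving beep_code_3, disk_detected, overheat.
Round 3 fires rule 1, rule 3, giving network_up, no_display.
Round 4 fires rule 9, giving update_required.
Closure: {beep_code_3, bios_posted, cable_seated, disk_detected, driver_loaded, led_red, network_up, no_display, overheat, replace_psu, safe_mode, temp_high, update_required} — 13 facts.

13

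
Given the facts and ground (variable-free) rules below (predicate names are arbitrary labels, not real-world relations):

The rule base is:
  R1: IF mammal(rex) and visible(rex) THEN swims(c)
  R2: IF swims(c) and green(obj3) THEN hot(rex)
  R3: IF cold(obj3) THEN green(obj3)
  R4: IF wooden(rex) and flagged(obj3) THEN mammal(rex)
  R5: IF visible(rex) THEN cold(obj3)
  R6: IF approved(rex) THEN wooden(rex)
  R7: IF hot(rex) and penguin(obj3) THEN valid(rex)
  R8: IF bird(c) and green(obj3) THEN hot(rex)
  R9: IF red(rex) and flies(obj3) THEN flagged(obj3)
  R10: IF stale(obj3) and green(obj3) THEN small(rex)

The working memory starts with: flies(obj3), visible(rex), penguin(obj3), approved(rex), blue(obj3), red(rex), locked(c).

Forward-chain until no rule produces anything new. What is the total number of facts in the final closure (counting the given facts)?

15

Round 1: R5 [IF visible(rex) THEN cold(obj3)]; R6 [IF approved(rex) THEN wooden(rex)]; R9 [IF red(rex) and flies(obj3) THEN flagged(obj3)]. Adds cold(obj3), wooden(rex), flagged(obj3).
Round 2: R3 [IF cold(obj3) THEN green(obj3)]; R4 [IF wooden(rex) and flagged(obj3) THEN mammal(rex)]. Adds green(obj3), mammal(rex).
Round 3: R1 [IF mammal(rex) and visible(rex) THEN swims(c)]. Adds swims(c).
Round 4: R2 [IF swims(c) and green(obj3) THEN hot(rex)]. Adds hot(rex).
Round 5: R7 [IF hot(rex) and penguin(obj3) THEN valid(rex)]. Adds valid(rex).
Closure: {approved(rex), blue(obj3), cold(obj3), flagged(obj3), flies(obj3), green(obj3), hot(rex), locked(c), mammal(rex), penguin(obj3), red(rex), swims(c), valid(rex), visible(rex), wooden(rex)} — 15 facts.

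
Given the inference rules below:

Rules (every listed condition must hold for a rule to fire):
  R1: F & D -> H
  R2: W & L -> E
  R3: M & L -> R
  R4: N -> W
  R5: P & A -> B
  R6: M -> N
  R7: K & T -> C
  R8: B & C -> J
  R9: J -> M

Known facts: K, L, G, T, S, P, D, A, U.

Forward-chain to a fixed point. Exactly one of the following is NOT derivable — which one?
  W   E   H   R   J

Round 1: R5 [P & A -> B]; R7 [K & T -> C]. New: B, C.
Round 2: R8 [B & C -> J]. New: J.
Round 3: R9 [J -> M]. New: M.
Round 4: R3 [M & L -> R]; R6 [M -> N]. New: R, N.
Round 5: R4 [N -> W]. New: W.
Round 6: R2 [W & L -> E]. New: E.
Derived: R (round 4), J (round 2), W (round 5), E (round 6). H never appears in any round.

H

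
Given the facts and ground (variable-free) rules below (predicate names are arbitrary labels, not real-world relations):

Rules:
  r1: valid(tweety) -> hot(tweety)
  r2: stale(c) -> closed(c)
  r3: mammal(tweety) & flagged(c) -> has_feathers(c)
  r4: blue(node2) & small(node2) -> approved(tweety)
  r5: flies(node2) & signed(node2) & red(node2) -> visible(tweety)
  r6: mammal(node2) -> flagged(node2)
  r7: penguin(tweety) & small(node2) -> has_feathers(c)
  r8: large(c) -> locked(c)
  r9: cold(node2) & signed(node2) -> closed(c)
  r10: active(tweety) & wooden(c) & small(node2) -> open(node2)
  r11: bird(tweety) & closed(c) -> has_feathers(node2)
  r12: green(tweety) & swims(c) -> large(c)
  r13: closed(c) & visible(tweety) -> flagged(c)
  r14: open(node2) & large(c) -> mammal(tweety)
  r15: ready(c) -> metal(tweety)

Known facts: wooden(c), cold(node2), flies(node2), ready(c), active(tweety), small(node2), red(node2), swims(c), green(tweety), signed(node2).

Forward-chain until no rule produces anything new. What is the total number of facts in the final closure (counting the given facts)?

Round 1: r5 [flies(node2) & signed(node2) & red(node2) -> visible(tweety)]; r9 [cold(node2) & signed(node2) -> closed(c)]; r10 [active(tweety) & wooden(c) & small(node2) -> open(node2)]; r12 [green(tweety) & swims(c) -> large(c)]; r15 [ready(c) -> metal(tweety)]. Adds visible(tweety), closed(c), open(node2), large(c), metal(tweety).
Round 2: r8 [large(c) -> locked(c)]; r13 [closed(c) & visible(tweety) -> flagged(c)]; r14 [open(node2) & large(c) -> mammal(tweety)]. Adds locked(c), flagged(c), mammal(tweety).
Round 3: r3 [mammal(tweety) & flagged(c) -> has_feathers(c)]. Adds has_feathers(c).
Closure: {active(tweety), closed(c), cold(node2), flagged(c), flies(node2), green(tweety), has_feathers(c), large(c), locked(c), mammal(tweety), metal(tweety), open(node2), ready(c), red(node2), signed(node2), small(node2), swims(c), visible(tweety), wooden(c)} — 19 facts.

19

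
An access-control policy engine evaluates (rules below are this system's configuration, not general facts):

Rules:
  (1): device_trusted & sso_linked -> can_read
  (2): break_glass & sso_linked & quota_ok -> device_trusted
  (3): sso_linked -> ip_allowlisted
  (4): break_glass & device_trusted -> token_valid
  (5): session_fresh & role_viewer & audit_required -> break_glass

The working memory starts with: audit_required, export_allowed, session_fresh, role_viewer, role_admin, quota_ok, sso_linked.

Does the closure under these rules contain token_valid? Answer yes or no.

yes

Round 1: (3) [sso_linked -> ip_allowlisted]; (5) [session_fresh & role_viewer & audit_required -> break_glass]. New: ip_allowlisted, break_glass.
Round 2: (2) [break_glass & sso_linked & quota_ok -> device_trusted]. New: device_trusted.
Round 3: (1) [device_trusted & sso_linked -> can_read]; (4) [break_glass & device_trusted -> token_valid]. New: can_read, token_valid.
token_valid appears in round 3, so it is derivable.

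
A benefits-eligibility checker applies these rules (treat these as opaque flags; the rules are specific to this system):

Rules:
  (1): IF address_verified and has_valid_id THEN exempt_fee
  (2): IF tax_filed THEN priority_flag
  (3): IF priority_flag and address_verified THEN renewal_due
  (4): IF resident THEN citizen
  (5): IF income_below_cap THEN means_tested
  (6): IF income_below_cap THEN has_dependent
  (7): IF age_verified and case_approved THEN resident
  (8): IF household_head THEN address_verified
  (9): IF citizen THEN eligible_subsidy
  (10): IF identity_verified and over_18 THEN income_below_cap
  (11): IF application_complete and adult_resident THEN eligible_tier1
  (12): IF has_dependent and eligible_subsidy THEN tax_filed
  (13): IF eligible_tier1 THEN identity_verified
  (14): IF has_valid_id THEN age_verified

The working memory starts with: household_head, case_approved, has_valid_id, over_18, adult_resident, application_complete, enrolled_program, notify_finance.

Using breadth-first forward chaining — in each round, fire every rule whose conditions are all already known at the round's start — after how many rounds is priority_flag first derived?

6

Round 1: (8) [IF household_head THEN address_verified]; (11) [IF application_complete and adult_resident THEN eligible_tier1]; (14) [IF has_valid_id THEN age_verified]. New: address_verified, eligible_tier1, age_verified.
Round 2: (1) [IF address_verified and has_valid_id THEN exempt_fee]; (7) [IF age_verified and case_approved THEN resident]; (13) [IF eligible_tier1 THEN identity_verified]. New: exempt_fee, resident, identity_verified.
Round 3: (4) [IF resident THEN citizen]; (10) [IF identity_verified and over_18 THEN income_below_cap]. New: citizen, income_below_cap.
Round 4: (5) [IF income_below_cap THEN means_tested]; (6) [IF income_below_cap THEN has_dependent]; (9) [IF citizen THEN eligible_subsidy]. New: means_tested, has_dependent, eligible_subsidy.
Round 5: (12) [IF has_dependent and eligible_subsidy THEN tax_filed]. New: tax_filed.
Round 6: (2) [IF tax_filed THEN priority_flag]. New: priority_flag.
priority_flag first appears in round 6.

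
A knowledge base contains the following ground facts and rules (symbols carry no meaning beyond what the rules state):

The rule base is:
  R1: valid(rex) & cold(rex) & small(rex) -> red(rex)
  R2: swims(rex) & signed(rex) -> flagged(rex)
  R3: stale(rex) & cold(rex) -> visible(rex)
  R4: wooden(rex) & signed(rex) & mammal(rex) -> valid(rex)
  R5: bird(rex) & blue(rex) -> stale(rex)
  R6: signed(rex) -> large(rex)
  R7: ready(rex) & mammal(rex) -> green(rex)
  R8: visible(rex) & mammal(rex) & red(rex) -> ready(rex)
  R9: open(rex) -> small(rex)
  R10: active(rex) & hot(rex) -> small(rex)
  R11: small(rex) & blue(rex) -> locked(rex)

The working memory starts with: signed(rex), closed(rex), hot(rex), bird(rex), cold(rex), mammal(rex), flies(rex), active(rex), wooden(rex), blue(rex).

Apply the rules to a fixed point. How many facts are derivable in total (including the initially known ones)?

19

Round 1: R4 [wooden(rex) & signed(rex) & mammal(rex) -> valid(rex)]; R5 [bird(rex) & blue(rex) -> stale(rex)]; R6 [signed(rex) -> large(rex)]; R10 [active(rex) & hot(rex) -> small(rex)]. Adds valid(rex), stale(rex), large(rex), small(rex).
Round 2: R1 [valid(rex) & cold(rex) & small(rex) -> red(rex)]; R3 [stale(rex) & cold(rex) -> visible(rex)]; R11 [small(rex) & blue(rex) -> locked(rex)]. Adds red(rex), visible(rex), locked(rex).
Round 3: R8 [visible(rex) & mammal(rex) & red(rex) -> ready(rex)]. Adds ready(rex).
Round 4: R7 [ready(rex) & mammal(rex) -> green(rex)]. Adds green(rex).
Closure: {active(rex), bird(rex), blue(rex), closed(rex), cold(rex), flies(rex), green(rex), hot(rex), large(rex), locked(rex), mammal(rex), ready(rex), red(rex), signed(rex), small(rex), stale(rex), valid(rex), visible(rex), wooden(rex)} — 19 facts.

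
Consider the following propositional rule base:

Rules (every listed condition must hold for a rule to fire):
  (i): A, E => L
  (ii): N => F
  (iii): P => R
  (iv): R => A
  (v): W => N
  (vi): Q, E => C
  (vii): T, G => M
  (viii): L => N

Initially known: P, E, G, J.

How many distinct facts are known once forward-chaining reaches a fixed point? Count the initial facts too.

[1] (iii) [P => R]. ⇒ new: R.
[2] (iv) [R => A]. ⇒ new: A.
[3] (i) [A, E => L]. ⇒ new: L.
[4] (viii) [L => N]. ⇒ new: N.
[5] (ii) [N => F]. ⇒ new: F.
Closure: {A, E, F, G, J, L, N, P, R} — 9 facts.

9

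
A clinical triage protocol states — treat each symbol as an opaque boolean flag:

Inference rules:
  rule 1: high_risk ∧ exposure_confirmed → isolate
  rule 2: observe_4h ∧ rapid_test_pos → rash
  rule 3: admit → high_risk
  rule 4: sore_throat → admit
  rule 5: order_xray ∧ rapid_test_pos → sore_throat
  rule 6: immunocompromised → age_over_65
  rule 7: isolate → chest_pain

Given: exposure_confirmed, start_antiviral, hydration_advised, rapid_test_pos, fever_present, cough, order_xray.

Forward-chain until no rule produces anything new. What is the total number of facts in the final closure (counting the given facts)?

12

Round 1 fires rule 5, giving sore_throat.
Round 2 fires rule 4, giving admit.
Round 3 fires rule 3, giving high_risk.
Round 4 fires rule 1, giving isolate.
Round 5 fires rule 7, giving chest_pain.
Closure: {admit, chest_pain, cough, exposure_confirmed, fever_present, high_risk, hydration_advised, isolate, order_xray, rapid_test_pos, sore_throat, start_antiviral} — 12 facts.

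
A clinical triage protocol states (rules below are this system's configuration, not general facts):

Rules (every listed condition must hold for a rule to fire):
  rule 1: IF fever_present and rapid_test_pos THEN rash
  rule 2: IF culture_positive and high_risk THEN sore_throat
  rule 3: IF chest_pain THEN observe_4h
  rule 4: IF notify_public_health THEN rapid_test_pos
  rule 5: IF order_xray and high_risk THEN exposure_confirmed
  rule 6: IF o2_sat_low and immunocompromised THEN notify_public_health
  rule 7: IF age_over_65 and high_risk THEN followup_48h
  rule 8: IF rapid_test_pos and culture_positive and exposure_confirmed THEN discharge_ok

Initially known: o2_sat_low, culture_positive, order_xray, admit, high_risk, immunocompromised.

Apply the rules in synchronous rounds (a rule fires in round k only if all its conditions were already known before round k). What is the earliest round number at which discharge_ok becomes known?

Round 1 fires rule 2, rule 5, rule 6, giving sore_throat, exposure_confirmed, notify_public_health.
Round 2 fires rule 4, giving rapid_test_pos.
Round 3 fires rule 8, giving discharge_ok.
discharge_ok first appears in round 3.

3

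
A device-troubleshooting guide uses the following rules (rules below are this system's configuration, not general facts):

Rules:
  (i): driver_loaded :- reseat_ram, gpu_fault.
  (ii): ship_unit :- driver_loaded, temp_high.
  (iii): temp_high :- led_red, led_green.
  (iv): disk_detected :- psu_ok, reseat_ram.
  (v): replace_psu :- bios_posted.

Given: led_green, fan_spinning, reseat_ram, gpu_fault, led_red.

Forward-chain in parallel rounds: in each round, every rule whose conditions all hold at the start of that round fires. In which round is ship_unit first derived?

Round 1 fires (i), (iii), giving driver_loaded, temp_high.
Round 2 fires (ii), giving ship_unit.
ship_unit first appears in round 2.

2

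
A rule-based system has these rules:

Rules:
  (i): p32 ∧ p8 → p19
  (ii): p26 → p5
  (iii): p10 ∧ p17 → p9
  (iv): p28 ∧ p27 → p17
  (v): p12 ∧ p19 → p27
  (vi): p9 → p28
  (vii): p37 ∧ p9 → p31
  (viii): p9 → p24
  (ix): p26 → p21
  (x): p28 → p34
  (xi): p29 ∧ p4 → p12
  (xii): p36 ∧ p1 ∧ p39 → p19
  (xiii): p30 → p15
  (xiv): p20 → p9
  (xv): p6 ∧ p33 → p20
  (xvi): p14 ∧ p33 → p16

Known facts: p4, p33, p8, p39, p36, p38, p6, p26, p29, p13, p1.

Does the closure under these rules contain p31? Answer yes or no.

no

Round 1 fires (ii), (ix), (xi), (xii), (xv), giving p5, p21, p12, p19, p20.
Round 2 fires (v), (xiv), giving p27, p9.
Round 3 fires (vi), (viii), giving p28, p24.
Round 4 fires (iv), (x), giving p17, p34.
Fixed point reached. p31 is concluded only by (vii); (vii) needs p37 (never derived).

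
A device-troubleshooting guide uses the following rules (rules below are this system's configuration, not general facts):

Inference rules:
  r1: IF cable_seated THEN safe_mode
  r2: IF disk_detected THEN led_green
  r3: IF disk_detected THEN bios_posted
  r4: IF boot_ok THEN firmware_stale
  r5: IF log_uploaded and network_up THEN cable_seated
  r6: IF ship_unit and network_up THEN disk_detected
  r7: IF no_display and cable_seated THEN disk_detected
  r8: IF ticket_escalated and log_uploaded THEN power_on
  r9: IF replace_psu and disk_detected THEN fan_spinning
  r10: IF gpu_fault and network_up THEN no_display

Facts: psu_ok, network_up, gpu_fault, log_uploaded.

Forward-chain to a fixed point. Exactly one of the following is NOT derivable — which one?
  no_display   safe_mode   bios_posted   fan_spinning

fan_spinning

Round 1 — r5, r10, derive cable_seated, no_display.
Round 2 — r1, r7, derive safe_mode, disk_detected.
Round 3 — r2, r3, derive led_green, bios_posted.
Derived: safe_mode (round 2), no_display (round 1), bios_posted (round 3). fan_spinning never appears in any round.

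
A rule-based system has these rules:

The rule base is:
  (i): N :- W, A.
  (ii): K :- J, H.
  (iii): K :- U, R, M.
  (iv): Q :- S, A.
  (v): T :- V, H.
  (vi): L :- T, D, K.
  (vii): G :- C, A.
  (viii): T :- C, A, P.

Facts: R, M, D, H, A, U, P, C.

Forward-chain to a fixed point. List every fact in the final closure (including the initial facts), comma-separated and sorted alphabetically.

Round 1 — (iii), (vii), (viii), derive K, G, T.
Round 2 — (vi), derive L.

A, C, D, G, H, K, L, M, P, R, T, U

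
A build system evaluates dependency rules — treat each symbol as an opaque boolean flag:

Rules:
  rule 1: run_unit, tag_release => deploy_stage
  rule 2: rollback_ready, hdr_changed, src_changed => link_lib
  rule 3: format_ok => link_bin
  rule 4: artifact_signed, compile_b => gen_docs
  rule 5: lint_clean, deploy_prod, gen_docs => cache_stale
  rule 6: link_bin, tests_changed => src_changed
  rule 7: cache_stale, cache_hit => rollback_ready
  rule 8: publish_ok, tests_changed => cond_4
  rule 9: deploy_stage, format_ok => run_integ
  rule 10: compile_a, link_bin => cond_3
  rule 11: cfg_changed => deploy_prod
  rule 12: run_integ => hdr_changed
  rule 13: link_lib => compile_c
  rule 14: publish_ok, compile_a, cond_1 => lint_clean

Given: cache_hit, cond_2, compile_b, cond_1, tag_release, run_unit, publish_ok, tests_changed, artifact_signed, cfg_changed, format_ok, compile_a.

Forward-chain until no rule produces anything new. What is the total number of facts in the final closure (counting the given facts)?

Round 1 — rule 1, rule 3, rule 4, rule 8, rule 11, rule 14, derive deploy_stage, link_bin, gen_docs, cond_4, deploy_prod, lint_clean.
Round 2 — rule 5, rule 6, rule 9, rule 10, derive cache_stale, src_changed, run_integ, cond_3.
Round 3 — rule 7, rule 12, derive rollback_ready, hdr_changed.
Round 4 — rule 2, derive link_lib.
Round 5 — rule 13, derive compile_c.
Closure: {artifact_signed, cache_hit, cache_stale, cfg_changed, compile_a, compile_b, compile_c, cond_1, cond_2, cond_3, cond_4, deploy_prod, deploy_stage, format_ok, gen_docs, hdr_changed, link_bin, link_lib, lint_clean, publish_ok, rollback_ready, run_integ, run_unit, src_changed, tag_release, tests_changed} — 26 facts.

26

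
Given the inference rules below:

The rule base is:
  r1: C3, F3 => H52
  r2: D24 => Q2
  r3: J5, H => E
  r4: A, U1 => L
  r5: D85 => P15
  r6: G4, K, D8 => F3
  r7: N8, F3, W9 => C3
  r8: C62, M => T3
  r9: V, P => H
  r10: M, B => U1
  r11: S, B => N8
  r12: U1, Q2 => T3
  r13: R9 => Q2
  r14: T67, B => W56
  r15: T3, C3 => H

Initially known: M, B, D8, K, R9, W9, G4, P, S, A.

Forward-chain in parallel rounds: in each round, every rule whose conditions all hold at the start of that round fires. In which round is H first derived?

[1] r6 [G4, K, D8 => F3]; r10 [M, B => U1]; r11 [S, B => N8]; r13 [R9 => Q2]. ⇒ new: F3, U1, N8, Q2.
[2] r4 [A, U1 => L]; r7 [N8, F3, W9 => C3]; r12 [U1, Q2 => T3]. ⇒ new: L, C3, T3.
[3] r1 [C3, F3 => H52]; r15 [T3, C3 => H]. ⇒ new: H52, H.
H first appears in round 3.

3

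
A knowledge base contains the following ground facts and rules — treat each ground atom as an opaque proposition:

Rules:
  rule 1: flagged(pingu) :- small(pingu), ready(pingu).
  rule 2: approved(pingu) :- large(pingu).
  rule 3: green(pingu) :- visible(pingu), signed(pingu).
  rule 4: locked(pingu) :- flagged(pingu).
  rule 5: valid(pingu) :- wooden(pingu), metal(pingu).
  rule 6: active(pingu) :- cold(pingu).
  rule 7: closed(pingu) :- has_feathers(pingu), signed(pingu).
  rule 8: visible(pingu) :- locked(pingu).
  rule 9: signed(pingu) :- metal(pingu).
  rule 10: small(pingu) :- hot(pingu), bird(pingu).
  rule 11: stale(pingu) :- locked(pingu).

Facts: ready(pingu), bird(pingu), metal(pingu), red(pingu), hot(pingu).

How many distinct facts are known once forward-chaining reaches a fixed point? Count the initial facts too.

Round 1 fires rule 9, rule 10, giving signed(pingu), small(pingu).
Round 2 fires rule 1, giving flagged(pingu).
Round 3 fires rule 4, giving locked(pingu).
Round 4 fires rule 8, rule 11, giving visible(pingu), stale(pingu).
Round 5 fires rule 3, giving green(pingu).
Closure: {bird(pingu), flagged(pingu), green(pingu), hot(pingu), locked(pingu), metal(pingu), ready(pingu), red(pingu), signed(pingu), small(pingu), stale(pingu), visible(pingu)} — 12 facts.

12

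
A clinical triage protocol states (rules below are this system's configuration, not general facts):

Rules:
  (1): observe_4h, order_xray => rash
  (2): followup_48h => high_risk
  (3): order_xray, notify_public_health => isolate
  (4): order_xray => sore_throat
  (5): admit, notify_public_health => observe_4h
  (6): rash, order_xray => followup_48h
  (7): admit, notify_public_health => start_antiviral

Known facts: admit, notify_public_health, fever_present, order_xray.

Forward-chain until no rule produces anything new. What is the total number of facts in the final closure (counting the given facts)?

11

Round 1 — (3), (4), (5), (7), derive isolate, sore_throat, observe_4h, start_antiviral.
Round 2 — (1), derive rash.
Round 3 — (6), derive followup_48h.
Round 4 — (2), derive high_risk.
Closure: {admit, fever_present, followup_48h, high_risk, isolate, notify_public_health, observe_4h, order_xray, rash, sore_throat, start_antiviral} — 11 facts.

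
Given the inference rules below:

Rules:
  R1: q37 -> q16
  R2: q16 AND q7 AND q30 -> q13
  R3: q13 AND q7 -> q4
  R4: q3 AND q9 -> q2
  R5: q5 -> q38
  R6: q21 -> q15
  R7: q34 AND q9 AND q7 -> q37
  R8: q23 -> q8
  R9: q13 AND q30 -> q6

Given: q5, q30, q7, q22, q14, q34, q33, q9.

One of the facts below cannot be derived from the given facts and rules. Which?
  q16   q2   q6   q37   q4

q2

[1] R5 [q5 -> q38]; R7 [q34 AND q9 AND q7 -> q37]. ⇒ new: q38, q37.
[2] R1 [q37 -> q16]. ⇒ new: q16.
[3] R2 [q16 AND q7 AND q30 -> q13]. ⇒ new: q13.
[4] R3 [q13 AND q7 -> q4]; R9 [q13 AND q30 -> q6]. ⇒ new: q4, q6.
Derived: q16 (round 2), q6 (round 4), q37 (round 1), q4 (round 4). q2 never appears in any round.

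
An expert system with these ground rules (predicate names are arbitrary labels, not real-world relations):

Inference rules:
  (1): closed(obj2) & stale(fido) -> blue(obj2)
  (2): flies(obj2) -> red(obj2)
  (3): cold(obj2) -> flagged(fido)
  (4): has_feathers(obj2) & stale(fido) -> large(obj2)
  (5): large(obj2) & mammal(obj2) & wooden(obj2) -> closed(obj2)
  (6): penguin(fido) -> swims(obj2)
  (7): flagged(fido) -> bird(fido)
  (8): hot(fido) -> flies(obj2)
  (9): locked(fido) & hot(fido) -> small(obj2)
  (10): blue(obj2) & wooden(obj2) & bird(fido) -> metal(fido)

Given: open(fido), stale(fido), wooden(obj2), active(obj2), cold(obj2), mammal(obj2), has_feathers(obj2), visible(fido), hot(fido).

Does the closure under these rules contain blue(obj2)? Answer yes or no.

yes

Round 1 fires (3), (4), (8), giving flagged(fido), large(obj2), flies(obj2).
Round 2 fires (2), (5), (7), giving red(obj2), closed(obj2), bird(fido).
Round 3 fires (1), giving blue(obj2).
Round 4 fires (10), giving metal(fido).
blue(obj2) appears in round 3, so it is derivable.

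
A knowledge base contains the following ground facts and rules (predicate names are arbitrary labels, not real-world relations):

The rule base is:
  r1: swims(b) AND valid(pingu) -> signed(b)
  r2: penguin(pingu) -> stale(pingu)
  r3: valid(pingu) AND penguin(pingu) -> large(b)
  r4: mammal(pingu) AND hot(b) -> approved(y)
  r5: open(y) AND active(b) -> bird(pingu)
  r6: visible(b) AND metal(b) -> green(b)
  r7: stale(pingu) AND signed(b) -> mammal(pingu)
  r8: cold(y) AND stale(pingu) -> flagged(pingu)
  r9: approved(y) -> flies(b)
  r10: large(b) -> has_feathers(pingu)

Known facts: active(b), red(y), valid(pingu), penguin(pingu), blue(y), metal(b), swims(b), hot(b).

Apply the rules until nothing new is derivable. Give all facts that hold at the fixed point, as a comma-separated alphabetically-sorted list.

active(b), approved(y), blue(y), flies(b), has_feathers(pingu), hot(b), large(b), mammal(pingu), metal(b), penguin(pingu), red(y), signed(b), stale(pingu), swims(b), valid(pingu)

Round 1 fires r1, r2, r3, giving signed(b), stale(pingu), large(b).
Round 2 fires r7, r10, giving mammal(pingu), has_feathers(pingu).
Round 3 fires r4, giving approved(y).
Round 4 fires r9, giving flies(b).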